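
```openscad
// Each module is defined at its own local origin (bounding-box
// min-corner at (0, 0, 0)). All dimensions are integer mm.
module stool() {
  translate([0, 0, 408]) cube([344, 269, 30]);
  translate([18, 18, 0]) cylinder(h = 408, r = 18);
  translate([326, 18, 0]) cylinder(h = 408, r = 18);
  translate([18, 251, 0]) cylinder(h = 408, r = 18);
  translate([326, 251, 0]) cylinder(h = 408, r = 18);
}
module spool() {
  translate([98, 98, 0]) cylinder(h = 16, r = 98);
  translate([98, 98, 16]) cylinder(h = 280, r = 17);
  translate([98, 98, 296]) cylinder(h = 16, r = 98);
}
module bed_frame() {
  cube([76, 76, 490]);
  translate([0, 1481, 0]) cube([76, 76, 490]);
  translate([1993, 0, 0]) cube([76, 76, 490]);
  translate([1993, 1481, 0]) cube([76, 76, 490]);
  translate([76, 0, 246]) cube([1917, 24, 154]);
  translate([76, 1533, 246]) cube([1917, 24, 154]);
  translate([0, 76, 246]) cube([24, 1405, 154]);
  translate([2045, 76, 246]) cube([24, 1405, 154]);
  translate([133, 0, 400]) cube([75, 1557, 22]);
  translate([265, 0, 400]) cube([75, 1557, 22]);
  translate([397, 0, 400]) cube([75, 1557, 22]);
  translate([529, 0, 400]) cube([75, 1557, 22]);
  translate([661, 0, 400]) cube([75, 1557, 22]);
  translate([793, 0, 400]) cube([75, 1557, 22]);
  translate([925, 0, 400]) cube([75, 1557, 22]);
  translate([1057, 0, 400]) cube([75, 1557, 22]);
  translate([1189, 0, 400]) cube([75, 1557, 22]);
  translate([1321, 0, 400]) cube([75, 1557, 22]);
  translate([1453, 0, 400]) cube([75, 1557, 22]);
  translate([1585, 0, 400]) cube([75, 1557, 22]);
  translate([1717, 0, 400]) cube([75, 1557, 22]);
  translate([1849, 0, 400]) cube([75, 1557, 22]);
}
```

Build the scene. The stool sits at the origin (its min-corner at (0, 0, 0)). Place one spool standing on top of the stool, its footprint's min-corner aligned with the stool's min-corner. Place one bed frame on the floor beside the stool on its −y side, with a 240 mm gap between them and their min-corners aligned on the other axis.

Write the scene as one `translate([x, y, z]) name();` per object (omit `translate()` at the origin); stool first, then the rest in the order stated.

stool();
translate([0, 0, 438]) spool();
translate([0, -1797, 0]) bed_frame();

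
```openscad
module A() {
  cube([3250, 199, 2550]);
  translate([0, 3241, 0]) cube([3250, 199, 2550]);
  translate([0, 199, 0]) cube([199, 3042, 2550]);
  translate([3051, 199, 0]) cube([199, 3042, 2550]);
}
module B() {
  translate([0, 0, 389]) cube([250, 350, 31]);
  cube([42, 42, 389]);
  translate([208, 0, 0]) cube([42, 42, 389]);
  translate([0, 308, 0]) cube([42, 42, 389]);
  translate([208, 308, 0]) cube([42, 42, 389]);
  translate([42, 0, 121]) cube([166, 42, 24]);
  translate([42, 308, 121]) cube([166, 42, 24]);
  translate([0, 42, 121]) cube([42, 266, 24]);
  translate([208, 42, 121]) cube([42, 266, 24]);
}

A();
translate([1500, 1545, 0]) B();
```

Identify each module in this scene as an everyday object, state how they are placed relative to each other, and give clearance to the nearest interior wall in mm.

Clearances: x = 1301, y = 1346; minimum 1301 mm.

A is a house frame. B is a stool. The stool sits inside the house frame, centred. The clearance to the nearest interior wall is 1301 mm.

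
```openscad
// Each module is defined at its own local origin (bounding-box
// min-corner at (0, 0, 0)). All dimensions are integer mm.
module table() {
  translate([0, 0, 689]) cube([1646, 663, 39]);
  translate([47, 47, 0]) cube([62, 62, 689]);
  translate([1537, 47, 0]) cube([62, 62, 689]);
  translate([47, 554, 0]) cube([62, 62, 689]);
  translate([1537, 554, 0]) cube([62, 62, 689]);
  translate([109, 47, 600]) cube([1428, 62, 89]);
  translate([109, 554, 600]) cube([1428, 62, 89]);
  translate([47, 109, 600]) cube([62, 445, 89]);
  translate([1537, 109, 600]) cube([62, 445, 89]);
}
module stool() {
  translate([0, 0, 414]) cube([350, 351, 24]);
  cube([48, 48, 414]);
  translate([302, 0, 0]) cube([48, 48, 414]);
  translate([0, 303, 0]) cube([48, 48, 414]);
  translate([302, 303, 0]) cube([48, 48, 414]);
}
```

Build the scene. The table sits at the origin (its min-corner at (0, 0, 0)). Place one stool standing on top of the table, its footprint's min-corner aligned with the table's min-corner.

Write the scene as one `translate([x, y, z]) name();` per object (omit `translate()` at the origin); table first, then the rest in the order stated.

table();
translate([0, 0, 728]) stool();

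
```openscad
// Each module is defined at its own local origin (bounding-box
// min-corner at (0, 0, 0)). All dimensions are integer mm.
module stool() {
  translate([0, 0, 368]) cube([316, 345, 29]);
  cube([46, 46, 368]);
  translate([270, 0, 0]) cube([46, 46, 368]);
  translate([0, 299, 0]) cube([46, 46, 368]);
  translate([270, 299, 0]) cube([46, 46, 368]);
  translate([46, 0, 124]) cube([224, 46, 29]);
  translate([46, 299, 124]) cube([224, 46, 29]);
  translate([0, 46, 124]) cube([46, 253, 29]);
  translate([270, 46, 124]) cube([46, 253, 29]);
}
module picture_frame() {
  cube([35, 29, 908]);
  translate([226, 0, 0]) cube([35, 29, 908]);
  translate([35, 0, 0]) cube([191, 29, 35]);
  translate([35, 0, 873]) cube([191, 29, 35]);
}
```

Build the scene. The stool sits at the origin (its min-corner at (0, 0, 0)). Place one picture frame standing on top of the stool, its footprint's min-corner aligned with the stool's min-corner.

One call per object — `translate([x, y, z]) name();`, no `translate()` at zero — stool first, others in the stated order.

stool();
translate([0, 0, 397]) picture_frame();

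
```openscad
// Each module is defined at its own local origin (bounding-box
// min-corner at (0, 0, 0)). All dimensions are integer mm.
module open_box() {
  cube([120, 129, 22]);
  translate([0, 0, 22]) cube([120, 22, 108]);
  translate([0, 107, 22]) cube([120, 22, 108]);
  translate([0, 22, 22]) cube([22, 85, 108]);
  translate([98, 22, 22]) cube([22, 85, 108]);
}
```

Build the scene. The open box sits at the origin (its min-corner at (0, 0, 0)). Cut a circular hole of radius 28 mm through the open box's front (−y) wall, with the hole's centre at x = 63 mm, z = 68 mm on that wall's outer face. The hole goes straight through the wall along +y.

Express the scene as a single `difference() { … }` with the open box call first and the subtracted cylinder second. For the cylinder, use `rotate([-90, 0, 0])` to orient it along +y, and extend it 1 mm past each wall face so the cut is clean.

difference() {
  open_box();
  translate([63, -1, 68]) rotate([-90, 0, 0]) cylinder(h = 24, r = 28);
}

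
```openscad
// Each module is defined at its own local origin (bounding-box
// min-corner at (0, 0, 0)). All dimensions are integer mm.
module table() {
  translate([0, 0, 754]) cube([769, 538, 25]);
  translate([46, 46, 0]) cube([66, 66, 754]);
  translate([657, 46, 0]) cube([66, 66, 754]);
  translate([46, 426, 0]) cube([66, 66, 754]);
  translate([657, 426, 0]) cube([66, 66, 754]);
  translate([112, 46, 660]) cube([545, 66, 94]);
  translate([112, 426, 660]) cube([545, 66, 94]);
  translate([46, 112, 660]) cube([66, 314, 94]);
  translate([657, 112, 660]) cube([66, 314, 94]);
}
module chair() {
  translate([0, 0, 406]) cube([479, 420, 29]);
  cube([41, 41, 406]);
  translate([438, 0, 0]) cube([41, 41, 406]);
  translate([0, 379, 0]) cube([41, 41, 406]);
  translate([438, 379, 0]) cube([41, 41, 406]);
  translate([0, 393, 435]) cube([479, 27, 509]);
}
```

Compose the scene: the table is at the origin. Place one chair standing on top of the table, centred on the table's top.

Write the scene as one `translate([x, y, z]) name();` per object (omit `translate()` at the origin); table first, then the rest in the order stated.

table();
translate([145, 59, 779]) chair();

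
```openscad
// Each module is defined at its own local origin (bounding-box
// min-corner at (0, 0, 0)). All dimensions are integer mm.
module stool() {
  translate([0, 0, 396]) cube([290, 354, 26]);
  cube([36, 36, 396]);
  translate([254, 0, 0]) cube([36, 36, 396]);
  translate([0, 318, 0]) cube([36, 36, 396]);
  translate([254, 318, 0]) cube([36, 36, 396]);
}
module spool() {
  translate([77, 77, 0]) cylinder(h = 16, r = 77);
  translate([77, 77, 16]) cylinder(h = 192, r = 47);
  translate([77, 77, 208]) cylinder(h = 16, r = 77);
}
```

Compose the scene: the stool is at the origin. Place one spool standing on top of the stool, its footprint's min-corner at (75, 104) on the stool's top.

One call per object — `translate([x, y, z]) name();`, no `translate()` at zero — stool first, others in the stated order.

stool();
translate([75, 104, 422]) spool();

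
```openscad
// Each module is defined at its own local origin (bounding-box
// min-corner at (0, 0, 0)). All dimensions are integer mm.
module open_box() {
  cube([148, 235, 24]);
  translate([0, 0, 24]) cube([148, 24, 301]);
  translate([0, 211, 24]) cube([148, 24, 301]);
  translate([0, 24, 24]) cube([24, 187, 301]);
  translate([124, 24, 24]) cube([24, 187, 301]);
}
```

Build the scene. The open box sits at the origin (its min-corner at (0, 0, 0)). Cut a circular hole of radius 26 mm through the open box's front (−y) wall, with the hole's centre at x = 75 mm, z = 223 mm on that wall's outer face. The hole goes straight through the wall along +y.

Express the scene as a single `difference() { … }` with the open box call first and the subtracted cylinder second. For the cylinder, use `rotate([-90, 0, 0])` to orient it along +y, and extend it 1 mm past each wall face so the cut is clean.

difference() {
  open_box();
  translate([75, -1, 223]) rotate([-90, 0, 0]) cylinder(h = 26, r = 26);
}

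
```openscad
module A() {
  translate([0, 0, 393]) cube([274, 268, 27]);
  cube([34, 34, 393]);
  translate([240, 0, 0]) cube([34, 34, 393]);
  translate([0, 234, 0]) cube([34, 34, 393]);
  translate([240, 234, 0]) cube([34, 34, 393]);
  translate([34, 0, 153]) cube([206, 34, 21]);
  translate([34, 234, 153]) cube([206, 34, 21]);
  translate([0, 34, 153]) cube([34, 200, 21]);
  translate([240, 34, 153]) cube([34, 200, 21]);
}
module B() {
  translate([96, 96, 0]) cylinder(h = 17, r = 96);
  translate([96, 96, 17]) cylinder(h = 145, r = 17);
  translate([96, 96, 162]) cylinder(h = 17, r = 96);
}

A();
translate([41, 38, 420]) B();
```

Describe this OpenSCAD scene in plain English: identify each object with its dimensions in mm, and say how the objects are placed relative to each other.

A is a four-legged stool. The seat is 274×268 mm, 27 mm thick, top at z = 420 mm. It stands on four square legs, each 34×34 mm in cross-section, from z = 0 to the seat underside, each flush with a corner of the seat. Four stretchers, 34 mm wide and 21 mm tall, connect adjacent legs with their undersides at z = 153 mm, each running between the inner faces of the legs it joins and aligned with the legs' outer faces on the other axis.

B is a spool: two coaxial disc flanges of radius 96 mm and thickness 17 mm, joined by a core cylinder of radius 17 mm and height 145 mm. The lower flange rests on z = 0 and the three cylinders share a vertical axis.

The spool is on top of the stool, centred.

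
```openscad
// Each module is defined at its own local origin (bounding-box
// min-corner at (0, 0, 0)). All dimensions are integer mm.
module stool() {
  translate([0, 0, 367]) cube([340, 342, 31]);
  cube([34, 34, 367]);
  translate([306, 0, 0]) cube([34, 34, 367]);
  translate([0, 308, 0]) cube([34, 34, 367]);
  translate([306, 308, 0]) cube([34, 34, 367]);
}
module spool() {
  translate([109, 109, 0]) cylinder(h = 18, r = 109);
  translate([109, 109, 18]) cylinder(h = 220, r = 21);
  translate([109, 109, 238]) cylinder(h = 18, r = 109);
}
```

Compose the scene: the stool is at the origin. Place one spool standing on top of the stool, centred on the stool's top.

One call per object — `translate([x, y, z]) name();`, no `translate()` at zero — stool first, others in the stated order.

stool();
translate([61, 62, 398]) spool();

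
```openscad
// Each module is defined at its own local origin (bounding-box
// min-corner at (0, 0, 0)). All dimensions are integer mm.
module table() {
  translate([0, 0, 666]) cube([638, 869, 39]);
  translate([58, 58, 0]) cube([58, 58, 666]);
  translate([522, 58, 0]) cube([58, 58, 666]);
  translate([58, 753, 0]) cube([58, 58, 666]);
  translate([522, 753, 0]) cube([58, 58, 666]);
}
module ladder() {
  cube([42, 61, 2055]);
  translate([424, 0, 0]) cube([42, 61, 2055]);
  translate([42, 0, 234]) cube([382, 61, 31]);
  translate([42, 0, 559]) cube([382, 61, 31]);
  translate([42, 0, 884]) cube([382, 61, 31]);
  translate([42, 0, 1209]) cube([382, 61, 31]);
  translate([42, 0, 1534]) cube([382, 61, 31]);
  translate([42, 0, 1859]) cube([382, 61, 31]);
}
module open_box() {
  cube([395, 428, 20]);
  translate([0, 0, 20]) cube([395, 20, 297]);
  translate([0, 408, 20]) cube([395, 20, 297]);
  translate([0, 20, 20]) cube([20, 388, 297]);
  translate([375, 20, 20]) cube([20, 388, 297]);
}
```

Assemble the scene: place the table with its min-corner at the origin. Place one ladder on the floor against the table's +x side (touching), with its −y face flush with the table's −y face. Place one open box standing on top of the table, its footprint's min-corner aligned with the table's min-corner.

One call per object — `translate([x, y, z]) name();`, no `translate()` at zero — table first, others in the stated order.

table();
translate([638, 0, 0]) ladder();
translate([0, 0, 705]) open_box();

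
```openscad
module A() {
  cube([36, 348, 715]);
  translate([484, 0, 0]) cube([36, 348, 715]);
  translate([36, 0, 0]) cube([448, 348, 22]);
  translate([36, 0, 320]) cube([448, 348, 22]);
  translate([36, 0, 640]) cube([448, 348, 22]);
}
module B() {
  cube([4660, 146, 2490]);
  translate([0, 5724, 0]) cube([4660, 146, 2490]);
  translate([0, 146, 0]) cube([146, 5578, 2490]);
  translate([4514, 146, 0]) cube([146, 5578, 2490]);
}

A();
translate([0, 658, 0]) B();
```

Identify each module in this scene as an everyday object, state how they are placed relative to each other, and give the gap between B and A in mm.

A is a bookshelf. B is a house frame. The house frame is on the floor beside the bookshelf on its +y side. The gap between the house frame and the bookshelf is 310 mm.

The house frame's nearest face is 310 mm from the bookshelf's +y face.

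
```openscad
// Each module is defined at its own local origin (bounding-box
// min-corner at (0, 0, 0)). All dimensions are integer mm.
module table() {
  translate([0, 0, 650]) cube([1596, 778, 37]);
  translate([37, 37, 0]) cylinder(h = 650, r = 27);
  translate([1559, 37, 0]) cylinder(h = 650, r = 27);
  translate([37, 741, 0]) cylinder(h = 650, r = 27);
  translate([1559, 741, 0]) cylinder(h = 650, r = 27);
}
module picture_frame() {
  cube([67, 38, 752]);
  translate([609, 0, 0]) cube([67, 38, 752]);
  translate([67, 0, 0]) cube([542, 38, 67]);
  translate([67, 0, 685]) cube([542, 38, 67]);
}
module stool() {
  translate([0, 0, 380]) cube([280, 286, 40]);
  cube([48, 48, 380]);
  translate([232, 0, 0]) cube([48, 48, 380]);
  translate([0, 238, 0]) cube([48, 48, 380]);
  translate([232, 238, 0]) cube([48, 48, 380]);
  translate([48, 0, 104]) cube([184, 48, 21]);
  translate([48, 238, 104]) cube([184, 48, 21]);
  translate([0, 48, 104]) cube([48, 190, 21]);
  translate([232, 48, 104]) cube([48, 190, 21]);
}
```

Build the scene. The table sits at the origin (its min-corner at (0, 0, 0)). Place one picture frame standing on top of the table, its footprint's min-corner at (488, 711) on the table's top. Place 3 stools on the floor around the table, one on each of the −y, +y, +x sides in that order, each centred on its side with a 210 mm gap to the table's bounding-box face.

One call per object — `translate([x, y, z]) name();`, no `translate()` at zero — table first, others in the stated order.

table();
translate([488, 711, 687]) picture_frame();
translate([658, -496, 0]) stool();
translate([658, 988, 0]) stool();
translate([1806, 246, 0]) stool();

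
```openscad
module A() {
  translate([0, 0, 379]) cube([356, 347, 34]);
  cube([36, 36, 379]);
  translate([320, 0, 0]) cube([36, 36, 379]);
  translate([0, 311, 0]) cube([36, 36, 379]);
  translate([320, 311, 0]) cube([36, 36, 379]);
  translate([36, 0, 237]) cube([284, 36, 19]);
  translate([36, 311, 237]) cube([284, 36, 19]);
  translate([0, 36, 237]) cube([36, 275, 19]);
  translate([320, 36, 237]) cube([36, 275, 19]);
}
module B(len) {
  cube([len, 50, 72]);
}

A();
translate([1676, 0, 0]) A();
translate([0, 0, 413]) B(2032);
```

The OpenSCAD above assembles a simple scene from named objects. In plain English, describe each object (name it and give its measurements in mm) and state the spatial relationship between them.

A is a four-legged stool. The seat is a 356×347×34 mm slab whose top surface is at z = 413 mm; four square legs, each 36×36 mm in cross-section, run from the floor (z = 0) to the underside of the seat, each flush with a corner of the seat. Four stretchers, 36 mm wide and 19 mm tall, connect adjacent legs with their undersides at z = 237 mm, each running between the inner faces of the legs it joins and aligned with the legs' outer faces on the other axis.

B is a rectangular beam 2032 mm long (x), 50 mm deep (y), 72 mm thick (z).

The beam spans the tops of two stools placed 1320 mm apart, resting at z = 413 mm.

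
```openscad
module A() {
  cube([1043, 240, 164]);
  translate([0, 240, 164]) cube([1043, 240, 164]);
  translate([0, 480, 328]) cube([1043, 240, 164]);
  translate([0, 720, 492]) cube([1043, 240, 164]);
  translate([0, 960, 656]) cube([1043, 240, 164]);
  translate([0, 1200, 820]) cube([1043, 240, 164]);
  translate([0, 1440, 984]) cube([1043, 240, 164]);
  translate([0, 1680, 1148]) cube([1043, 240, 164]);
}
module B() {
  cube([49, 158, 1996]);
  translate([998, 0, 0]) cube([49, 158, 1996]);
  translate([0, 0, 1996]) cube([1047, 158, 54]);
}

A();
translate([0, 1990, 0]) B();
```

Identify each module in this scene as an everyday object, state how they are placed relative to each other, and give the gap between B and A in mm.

A is a staircase. B is a door frame. The door frame is on the floor beside the staircase on its +y side. The gap between the door frame and the staircase is 70 mm.

The door frame's nearest face is 70 mm from the staircase's +y face.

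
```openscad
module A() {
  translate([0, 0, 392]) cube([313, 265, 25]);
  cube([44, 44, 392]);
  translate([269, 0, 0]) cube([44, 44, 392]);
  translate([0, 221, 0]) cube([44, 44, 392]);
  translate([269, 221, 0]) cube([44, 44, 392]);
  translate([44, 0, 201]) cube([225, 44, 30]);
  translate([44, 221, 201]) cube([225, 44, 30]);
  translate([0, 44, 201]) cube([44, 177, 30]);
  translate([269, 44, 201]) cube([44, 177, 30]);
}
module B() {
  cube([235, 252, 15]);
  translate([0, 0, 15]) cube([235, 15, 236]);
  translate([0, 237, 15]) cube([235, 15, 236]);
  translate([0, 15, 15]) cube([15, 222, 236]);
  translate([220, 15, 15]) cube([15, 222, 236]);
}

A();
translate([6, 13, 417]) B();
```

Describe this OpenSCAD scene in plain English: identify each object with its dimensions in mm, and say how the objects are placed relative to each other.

A is a simple wooden stool: a rectangular seat 313 mm (x) by 265 mm (y), 25 mm thick, top face at z = 417 mm, on four square legs, each 44×44 mm in cross-section. The legs rest on z = 0, each flush with a corner of the seat. Four stretchers, 44 mm wide and 30 mm tall, connect adjacent legs with their undersides at z = 201 mm, each running between the inner faces of the legs it joins and aligned with the legs' outer faces on the other axis.

B is an open storage box with external size 235×252×251 mm and wall thickness 15 mm (the base is also 15 mm thick). The base covers the whole footprint; the four walls stand on the base, with the y-facing walls full-width and the x-facing walls fitting between their inner faces.

The open box is on top of the stool.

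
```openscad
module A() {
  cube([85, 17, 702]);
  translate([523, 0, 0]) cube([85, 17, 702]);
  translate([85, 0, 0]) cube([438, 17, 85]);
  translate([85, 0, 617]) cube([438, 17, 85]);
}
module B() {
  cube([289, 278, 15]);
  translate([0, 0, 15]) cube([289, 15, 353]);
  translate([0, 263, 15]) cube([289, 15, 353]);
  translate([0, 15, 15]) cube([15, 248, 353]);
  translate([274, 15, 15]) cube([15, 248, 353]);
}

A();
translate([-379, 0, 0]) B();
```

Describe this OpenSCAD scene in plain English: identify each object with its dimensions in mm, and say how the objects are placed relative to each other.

A is a rectangular picture frame lying in the x–z plane (depth along y). The opening is 438 mm wide (x) by 532 mm tall (z), surrounded by a border 85 mm wide on all four sides. The frame is 17 mm deep and is made of two full-height vertical stiles with two horizontal rails fitted between them.

B is an open-topped rectangular box: outside dimensions 289×278×368 mm, with a uniform wall and base thickness of 15 mm. The base is a full 289×278 slab on the floor; four walls sit on top of the base. The front and back walls (the −y and +y sides) span the full width; the two side walls fit between them.

The open box is on the floor beside the picture frame on its −x side.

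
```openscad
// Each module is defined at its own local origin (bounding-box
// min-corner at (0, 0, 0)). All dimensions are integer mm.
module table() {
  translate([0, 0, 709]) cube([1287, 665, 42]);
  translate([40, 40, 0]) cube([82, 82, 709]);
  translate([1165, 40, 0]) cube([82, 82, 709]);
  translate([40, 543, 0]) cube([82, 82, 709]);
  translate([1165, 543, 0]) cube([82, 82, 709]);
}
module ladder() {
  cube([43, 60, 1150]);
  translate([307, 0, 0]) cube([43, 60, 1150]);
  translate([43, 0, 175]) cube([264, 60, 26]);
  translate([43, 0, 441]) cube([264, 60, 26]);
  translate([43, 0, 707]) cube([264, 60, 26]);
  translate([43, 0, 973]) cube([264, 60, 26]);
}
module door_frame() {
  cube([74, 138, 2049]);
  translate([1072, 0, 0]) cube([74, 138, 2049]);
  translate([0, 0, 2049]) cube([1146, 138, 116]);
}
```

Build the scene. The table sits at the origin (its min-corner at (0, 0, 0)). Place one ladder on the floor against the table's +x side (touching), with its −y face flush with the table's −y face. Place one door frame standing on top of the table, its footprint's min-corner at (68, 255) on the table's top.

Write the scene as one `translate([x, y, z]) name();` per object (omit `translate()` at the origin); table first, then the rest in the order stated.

table();
translate([1287, 0, 0]) ladder();
translate([68, 255, 751]) door_frame();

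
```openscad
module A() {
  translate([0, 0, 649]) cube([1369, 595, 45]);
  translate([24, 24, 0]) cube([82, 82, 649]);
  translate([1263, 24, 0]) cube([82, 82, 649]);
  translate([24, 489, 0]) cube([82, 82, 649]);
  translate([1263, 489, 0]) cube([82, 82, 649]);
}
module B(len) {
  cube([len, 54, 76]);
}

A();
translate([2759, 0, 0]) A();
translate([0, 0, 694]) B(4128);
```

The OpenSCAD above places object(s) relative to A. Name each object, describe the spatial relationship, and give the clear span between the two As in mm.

A is a table. B is a beam. A beam spans the tops of two tables. The clear span between the two tables is 1390 mm.

Second table starts at x = 2759; first ends at x = 1369; clear span = 2759 − 1369 = 1390 mm.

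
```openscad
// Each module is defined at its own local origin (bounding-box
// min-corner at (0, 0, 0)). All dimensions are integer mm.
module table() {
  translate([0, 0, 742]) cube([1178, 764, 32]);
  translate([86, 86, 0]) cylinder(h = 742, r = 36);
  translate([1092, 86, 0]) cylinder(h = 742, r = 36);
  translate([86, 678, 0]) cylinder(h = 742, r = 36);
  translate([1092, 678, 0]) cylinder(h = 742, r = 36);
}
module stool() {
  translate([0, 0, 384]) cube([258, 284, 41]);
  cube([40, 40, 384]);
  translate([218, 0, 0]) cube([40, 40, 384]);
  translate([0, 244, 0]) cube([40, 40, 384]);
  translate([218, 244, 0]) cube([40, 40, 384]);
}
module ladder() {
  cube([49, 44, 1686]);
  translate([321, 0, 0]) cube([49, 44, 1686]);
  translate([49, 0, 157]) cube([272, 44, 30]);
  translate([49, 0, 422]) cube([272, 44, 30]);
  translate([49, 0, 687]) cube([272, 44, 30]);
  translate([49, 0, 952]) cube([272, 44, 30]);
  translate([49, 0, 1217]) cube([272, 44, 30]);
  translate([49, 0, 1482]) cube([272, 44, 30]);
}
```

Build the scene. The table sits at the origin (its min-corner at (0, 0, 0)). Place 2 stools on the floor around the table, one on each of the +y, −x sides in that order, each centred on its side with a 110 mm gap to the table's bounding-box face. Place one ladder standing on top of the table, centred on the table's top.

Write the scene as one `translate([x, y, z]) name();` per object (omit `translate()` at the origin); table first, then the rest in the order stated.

table();
translate([460, 874, 0]) stool();
translate([-368, 240, 0]) stool();
translate([404, 360, 774]) ladder();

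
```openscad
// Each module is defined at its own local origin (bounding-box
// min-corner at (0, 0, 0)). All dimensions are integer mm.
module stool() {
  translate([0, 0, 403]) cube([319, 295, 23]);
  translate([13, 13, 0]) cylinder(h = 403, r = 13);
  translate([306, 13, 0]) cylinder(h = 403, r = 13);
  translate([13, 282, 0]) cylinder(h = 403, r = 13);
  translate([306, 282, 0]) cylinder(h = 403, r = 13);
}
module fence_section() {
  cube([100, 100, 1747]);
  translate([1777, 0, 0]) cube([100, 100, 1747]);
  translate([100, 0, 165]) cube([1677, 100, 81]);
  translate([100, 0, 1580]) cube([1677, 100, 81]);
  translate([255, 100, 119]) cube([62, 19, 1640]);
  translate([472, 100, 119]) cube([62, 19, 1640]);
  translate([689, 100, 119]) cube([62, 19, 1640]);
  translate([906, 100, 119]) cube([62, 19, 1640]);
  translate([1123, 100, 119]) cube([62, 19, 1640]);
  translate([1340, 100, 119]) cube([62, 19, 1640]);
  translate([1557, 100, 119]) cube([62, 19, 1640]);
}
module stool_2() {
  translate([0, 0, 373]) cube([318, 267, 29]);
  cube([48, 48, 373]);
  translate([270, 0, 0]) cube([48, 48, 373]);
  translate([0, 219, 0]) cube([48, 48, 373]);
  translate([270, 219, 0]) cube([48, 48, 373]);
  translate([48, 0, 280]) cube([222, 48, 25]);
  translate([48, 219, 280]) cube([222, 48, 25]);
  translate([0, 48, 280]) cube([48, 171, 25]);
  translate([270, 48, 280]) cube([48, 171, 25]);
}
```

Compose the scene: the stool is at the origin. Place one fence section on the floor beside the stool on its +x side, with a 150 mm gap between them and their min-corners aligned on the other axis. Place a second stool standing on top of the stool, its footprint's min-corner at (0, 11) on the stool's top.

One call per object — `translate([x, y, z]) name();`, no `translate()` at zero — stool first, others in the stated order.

stool();
translate([469, 0, 0]) fence_section();
translate([0, 11, 426]) stool_2();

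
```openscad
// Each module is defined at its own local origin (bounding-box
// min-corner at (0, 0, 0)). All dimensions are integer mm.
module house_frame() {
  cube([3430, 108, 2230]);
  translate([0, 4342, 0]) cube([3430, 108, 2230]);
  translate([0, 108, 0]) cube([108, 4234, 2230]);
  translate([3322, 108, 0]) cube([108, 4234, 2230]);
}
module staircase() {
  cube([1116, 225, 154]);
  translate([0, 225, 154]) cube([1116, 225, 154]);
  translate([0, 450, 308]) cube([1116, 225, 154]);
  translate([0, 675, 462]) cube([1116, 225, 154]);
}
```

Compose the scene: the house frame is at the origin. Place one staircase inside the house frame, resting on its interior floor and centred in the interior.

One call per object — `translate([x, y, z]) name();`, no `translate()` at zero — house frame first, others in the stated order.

house_frame();
translate([1157, 1775, 0]) staircase();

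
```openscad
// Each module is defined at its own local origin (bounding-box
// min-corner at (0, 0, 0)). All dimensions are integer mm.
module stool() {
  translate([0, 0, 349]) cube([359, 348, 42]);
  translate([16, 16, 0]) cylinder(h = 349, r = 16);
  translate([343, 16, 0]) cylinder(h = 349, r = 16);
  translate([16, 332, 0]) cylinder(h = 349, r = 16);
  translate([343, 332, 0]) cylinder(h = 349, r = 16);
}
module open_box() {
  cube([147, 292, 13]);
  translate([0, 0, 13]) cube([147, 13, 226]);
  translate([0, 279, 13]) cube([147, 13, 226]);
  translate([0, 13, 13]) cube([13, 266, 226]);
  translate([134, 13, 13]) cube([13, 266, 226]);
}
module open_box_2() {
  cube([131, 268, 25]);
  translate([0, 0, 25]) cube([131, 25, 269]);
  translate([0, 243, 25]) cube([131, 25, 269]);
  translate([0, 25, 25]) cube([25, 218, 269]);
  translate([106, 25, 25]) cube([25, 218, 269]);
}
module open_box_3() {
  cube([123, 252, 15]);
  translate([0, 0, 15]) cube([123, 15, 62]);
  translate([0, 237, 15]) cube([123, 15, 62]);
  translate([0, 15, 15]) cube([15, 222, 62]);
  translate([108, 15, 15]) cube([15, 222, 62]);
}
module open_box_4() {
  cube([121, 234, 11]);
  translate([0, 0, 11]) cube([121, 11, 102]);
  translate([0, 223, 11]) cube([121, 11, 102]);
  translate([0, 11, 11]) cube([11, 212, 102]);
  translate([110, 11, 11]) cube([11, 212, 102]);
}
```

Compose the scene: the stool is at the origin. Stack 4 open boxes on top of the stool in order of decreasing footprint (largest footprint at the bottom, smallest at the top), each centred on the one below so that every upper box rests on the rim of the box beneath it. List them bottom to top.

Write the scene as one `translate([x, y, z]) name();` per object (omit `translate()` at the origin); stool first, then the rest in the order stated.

stool();
translate([106, 28, 391]) open_box();
translate([114, 40, 630]) open_box_2();
translate([118, 48, 924]) open_box_3();
translate([119, 57, 1001]) open_box_4();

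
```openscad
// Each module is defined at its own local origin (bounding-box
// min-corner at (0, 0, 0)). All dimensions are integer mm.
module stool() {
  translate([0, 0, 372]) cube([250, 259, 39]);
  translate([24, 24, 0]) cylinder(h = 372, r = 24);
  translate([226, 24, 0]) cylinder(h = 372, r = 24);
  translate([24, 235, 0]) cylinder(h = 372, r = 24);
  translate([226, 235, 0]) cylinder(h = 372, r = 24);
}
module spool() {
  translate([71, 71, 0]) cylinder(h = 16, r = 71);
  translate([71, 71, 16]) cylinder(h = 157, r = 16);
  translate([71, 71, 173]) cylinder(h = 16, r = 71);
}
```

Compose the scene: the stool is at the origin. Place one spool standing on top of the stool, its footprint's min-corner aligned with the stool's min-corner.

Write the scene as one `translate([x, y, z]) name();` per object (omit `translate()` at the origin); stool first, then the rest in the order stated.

stool();
translate([0, 0, 411]) spool();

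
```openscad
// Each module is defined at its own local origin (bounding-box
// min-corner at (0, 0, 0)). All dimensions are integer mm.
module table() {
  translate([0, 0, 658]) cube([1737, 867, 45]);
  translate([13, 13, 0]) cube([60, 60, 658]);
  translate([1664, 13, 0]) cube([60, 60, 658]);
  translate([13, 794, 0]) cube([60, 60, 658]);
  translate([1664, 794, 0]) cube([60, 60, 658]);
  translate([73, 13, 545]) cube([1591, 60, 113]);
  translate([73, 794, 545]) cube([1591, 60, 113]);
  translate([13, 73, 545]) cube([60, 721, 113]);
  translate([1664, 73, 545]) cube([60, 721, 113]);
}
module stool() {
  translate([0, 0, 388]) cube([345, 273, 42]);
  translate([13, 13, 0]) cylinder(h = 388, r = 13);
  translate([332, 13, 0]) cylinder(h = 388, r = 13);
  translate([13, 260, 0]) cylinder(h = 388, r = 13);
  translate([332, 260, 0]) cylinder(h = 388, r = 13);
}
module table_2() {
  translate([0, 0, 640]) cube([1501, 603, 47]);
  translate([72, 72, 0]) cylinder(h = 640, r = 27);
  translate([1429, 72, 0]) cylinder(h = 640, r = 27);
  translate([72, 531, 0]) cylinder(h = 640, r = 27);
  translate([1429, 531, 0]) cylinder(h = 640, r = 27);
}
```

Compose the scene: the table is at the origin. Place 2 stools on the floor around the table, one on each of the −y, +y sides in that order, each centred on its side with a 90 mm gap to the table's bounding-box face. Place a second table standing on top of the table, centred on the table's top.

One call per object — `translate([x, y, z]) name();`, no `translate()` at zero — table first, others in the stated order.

table();
translate([696, -363, 0]) stool();
translate([696, 957, 0]) stool();
translate([118, 132, 703]) table_2();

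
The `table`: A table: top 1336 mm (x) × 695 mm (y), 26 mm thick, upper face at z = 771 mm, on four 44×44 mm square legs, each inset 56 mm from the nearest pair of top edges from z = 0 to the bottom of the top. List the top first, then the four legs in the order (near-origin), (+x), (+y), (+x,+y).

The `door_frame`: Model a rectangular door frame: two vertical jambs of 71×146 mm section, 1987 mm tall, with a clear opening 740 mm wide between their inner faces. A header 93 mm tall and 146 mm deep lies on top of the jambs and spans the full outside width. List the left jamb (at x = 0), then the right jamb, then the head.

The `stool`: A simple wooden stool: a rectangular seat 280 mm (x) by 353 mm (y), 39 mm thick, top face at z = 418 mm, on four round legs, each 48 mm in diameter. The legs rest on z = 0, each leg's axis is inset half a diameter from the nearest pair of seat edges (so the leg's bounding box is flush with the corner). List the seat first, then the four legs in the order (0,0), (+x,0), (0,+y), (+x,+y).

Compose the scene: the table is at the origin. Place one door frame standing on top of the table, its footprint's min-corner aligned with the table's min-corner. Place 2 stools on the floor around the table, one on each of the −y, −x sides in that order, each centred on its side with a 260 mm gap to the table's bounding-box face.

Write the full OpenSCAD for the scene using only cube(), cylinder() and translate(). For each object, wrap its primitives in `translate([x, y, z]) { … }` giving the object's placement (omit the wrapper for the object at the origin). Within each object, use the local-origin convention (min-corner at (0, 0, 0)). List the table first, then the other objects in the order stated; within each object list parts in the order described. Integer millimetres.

translate([0, 0, 745]) cube([1336, 695, 26]);
translate([56, 56, 0]) cube([44, 44, 745]);
translate([1236, 56, 0]) cube([44, 44, 745]);
translate([56, 595, 0]) cube([44, 44, 745]);
translate([1236, 595, 0]) cube([44, 44, 745]);
translate([0, 0, 771]) {
  cube([71, 146, 1987]);
  translate([811, 0, 0]) cube([71, 146, 1987]);
  translate([0, 0, 1987]) cube([882, 146, 93]);
}
translate([528, -613, 0]) {
  translate([0, 0, 379]) cube([280, 353, 39]);
  translate([24, 24, 0]) cylinder(h = 379, r = 24);
  translate([256, 24, 0]) cylinder(h = 379, r = 24);
  translate([24, 329, 0]) cylinder(h = 379, r = 24);
  translate([256, 329, 0]) cylinder(h = 379, r = 24);
}
translate([-540, 171, 0]) {
  translate([0, 0, 379]) cube([280, 353, 39]);
  translate([24, 24, 0]) cylinder(h = 379, r = 24);
  translate([256, 24, 0]) cylinder(h = 379, r = 24);
  translate([24, 329, 0]) cylinder(h = 379, r = 24);
  translate([256, 329, 0]) cylinder(h = 379, r = 24);
}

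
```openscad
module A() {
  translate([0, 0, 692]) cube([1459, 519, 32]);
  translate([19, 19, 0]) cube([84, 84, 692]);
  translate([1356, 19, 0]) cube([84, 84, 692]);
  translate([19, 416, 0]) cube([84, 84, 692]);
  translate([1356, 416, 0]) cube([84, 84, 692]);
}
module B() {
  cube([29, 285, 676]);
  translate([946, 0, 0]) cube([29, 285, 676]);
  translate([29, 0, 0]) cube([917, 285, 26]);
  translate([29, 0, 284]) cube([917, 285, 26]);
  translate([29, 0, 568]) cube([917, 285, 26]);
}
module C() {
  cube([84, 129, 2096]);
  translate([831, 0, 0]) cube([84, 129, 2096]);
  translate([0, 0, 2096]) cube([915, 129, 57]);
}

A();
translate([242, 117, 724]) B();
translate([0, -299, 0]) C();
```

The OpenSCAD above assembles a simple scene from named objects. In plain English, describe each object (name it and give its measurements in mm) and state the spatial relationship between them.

A is a table with a 1459×519 mm rectangular top, 32 mm thick, top surface at z = 724 mm, supported by four 84×84 mm square legs, each inset 19 mm from the nearest pair of top edges, running from the floor.

B is a bookshelf 975 mm wide overall, 285 mm deep and 676 mm tall. The two sides are 29 mm thick vertical panels. 3 horizontal shelves of 26 mm thickness span between the inner faces of the sides; the lowest shelf sits on the floor and shelves are stacked with a clear vertical gap of 258 mm between each pair.

C is a rectangular door frame: two vertical jambs of 84×129 mm section, 2096 mm tall, with a clear opening 747 mm wide between their inner faces. A header 57 mm tall and 129 mm deep lies on top of the jambs and spans the full outside width.

The bookshelf is on top of the table, centred. The door frame is on the floor beside the table on its −y side.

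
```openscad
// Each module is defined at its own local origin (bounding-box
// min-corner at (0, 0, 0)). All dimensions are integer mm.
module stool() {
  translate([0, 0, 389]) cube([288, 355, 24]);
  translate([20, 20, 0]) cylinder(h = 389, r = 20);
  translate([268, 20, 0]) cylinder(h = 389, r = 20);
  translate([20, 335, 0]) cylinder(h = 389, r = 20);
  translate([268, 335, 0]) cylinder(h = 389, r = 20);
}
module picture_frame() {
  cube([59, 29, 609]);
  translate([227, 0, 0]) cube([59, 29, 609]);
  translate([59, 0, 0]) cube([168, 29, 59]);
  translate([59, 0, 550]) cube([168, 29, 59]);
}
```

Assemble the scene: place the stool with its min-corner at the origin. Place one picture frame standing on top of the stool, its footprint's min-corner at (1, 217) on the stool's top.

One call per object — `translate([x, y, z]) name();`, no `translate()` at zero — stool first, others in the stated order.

stool();
translate([1, 217, 413]) picture_frame();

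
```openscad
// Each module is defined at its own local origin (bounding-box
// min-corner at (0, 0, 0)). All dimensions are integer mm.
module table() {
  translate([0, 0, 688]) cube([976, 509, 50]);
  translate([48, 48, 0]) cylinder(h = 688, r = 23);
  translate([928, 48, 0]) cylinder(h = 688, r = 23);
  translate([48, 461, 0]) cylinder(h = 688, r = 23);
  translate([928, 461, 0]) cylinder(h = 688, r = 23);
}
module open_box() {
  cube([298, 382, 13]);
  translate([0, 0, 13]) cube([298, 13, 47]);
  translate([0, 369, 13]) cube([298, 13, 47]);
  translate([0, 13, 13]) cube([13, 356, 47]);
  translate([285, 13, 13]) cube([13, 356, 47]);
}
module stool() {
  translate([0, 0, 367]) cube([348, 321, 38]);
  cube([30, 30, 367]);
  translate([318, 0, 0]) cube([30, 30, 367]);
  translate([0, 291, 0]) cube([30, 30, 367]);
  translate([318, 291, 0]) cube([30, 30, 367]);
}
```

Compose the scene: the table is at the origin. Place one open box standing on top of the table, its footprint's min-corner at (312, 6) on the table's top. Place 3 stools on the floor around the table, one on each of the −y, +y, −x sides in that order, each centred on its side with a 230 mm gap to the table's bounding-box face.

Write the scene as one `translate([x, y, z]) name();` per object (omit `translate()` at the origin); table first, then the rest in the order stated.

table();
translate([312, 6, 738]) open_box();
translate([314, -551, 0]) stool();
translate([314, 739, 0]) stool();
translate([-578, 94, 0]) stool();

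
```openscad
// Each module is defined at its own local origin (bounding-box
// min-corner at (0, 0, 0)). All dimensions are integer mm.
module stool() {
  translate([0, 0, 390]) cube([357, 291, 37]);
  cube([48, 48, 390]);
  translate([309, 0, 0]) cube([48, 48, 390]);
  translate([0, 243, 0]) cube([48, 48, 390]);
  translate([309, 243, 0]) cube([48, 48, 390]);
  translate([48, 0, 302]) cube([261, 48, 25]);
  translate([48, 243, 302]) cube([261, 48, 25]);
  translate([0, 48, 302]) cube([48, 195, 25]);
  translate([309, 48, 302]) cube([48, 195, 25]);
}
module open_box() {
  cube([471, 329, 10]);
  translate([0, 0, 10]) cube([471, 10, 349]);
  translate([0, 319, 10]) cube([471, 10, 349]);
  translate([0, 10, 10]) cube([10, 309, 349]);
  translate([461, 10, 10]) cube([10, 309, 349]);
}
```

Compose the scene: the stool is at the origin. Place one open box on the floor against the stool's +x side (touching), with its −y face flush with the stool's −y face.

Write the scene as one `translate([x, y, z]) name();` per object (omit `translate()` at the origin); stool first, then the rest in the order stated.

stool();
translate([357, 0, 0]) open_box();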